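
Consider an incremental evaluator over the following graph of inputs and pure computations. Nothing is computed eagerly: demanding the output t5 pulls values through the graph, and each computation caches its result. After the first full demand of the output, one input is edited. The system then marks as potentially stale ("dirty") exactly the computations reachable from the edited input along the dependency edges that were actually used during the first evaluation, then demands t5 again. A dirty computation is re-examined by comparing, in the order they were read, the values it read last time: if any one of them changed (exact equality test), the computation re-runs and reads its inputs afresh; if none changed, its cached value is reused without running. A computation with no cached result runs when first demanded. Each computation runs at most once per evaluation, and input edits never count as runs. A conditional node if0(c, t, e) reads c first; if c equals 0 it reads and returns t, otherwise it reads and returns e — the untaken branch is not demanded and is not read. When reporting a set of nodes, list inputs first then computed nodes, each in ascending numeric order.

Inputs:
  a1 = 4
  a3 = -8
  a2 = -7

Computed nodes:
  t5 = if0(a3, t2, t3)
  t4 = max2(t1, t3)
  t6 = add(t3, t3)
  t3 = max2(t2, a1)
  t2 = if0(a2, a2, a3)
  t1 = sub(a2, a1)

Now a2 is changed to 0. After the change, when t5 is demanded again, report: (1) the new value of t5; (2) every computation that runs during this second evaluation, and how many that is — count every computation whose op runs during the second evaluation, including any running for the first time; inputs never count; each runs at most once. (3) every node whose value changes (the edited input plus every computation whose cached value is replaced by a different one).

t5 now evaluates to 4.
Run set: t2, t3 (2 run).
Changed values: a2, t2.
The important point: t3 recomputes to an identical value, and the output ends up unchanged.

Initial pass — values computed on the first demand:
  t2 = if0(a2=-7 -> else branch a3) = -8
  t3 = max2(-8, 4) = 4
  t5 = if0(a3=-8 -> else branch t3) = 4

Second demand — change propagation:
  t2: re-runs because a2 -7->0; new result 0.
  t3: re-runs because t2 -8->0; new result 4 (unchanged).
  t5: re-examined; everything it read last time is the same (a3 unchanged, t3 unchanged) — cache 4 kept, no run.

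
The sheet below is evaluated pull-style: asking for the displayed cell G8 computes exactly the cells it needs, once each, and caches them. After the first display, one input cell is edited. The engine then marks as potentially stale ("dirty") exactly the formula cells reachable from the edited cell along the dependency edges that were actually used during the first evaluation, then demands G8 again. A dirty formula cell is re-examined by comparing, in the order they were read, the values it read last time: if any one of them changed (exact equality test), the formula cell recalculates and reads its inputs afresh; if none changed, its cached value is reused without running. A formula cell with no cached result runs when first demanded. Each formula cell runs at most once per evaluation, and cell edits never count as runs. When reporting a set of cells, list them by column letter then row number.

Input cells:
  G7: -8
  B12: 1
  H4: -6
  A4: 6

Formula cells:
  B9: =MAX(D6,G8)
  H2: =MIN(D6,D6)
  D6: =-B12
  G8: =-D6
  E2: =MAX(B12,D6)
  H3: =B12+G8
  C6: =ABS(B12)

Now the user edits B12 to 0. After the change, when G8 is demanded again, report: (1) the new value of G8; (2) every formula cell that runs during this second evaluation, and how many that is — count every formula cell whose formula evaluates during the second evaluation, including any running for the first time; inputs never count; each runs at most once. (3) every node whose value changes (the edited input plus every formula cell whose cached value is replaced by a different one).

First demand of the output computes:
  D6 = -(1) = -1
  G8 = -(-1) = 1

After the edit, cleaning proceeds:
  D6: a read changed (B12 1->0) — executes, giving 0.
  G8: a read changed (D6 -1->0) — executes, giving 0.

Demanding G8 again yields 0.
2 formula cells run: D6, G8.
The nodes whose values change: B12, D6, G8.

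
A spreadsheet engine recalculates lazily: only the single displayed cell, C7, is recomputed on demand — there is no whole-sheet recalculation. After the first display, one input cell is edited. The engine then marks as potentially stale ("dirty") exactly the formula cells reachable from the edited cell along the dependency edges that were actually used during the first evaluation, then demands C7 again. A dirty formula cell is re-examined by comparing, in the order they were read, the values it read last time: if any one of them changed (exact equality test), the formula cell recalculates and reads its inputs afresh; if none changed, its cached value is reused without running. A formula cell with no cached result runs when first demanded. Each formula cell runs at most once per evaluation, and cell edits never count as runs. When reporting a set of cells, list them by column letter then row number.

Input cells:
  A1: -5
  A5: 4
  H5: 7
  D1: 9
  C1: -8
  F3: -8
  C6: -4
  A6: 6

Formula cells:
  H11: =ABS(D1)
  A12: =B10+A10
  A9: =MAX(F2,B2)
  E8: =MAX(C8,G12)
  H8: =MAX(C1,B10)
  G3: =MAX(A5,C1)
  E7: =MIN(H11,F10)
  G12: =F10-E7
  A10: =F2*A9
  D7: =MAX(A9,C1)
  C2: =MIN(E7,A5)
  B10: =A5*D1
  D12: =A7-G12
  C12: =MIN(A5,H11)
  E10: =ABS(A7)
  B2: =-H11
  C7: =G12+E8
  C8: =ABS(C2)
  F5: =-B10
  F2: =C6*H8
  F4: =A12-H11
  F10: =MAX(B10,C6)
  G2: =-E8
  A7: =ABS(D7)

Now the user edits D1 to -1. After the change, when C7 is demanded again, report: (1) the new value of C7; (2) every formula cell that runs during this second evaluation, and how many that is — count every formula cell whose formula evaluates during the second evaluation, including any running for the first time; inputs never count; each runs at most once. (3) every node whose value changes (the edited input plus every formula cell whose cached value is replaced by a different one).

First evaluation (everything demanded from the output):
  B10 = 4 * 9 = 36
  F10 = MAX(36, -4) = 36
  H11 = ABS(9) = 9
  E7 = MIN(9, 36) = 9
  C2 = MIN(9, 4) = 4
  C8 = ABS(4) = 4
  G12 = 36 - 9 = 27
  E8 = MAX(4, 27) = 27
  C7 = 27 + 27 = 54

Propagation after the edit:
  B10: runs — D1 9->-1; result -4.
  F10: runs — B10 36->-4; result -4.
  H11: runs — D1 9->-1; result 1.
  E7: runs — H11 9->1; F10 36->-4; result -4.
  C2: runs — E7 9->-4; result -4.
  C8: runs — C2 4->-4; result 4 (same value as before).
  G12: runs — F10 36->-4; E7 9->-4; result 0.
  E8: runs — G12 27->0; result 4.
  C7: runs — G12 27->0; E8 27->4; result 4.

New value of C7: 4.
Formula cells that run: B10, C2, C7, C8, E7, E8, F10, G12, H11 — 9 in total.
Values that change: B10, C2, C7, D1, E7, E8, F10, G12, H11.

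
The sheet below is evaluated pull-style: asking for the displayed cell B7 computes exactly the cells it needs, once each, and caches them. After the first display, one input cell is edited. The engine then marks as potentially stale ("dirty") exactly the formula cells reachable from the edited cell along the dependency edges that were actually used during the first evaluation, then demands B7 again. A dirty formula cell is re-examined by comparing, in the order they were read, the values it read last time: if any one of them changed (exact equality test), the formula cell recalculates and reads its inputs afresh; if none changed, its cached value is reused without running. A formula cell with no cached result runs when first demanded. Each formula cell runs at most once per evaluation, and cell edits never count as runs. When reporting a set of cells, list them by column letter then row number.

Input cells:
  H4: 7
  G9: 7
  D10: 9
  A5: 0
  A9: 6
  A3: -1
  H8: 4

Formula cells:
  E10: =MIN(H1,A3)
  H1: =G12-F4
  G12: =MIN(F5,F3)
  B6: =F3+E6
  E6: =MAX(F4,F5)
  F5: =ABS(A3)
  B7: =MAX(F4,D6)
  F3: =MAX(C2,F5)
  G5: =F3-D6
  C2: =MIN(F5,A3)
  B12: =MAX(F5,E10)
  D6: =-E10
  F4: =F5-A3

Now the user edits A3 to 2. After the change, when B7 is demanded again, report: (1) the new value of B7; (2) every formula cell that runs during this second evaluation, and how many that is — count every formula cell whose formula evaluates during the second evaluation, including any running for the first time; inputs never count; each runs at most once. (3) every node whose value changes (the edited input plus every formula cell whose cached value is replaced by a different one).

First demand of the output computes:
  F5 = ABS(-1) = 1
  C2 = MIN(1, -1) = -1
  F3 = MAX(-1, 1) = 1
  F4 = 1 - -1 = 2
  G12 = MIN(1, 1) = 1
  H1 = 1 - 2 = -1
  E10 = MIN(-1, -1) = -1
  D6 = -(-1) = 1
  B7 = MAX(2, 1) = 2

After the edit, cleaning proceeds:
  F5: a read changed (A3 -1->2) — executes, giving 2.
  C2: a read changed (F5 1->2; A3 -1->2) — executes, giving 2.
  F3: a read changed (C2 -1->2; F5 1->2) — executes, giving 2.
  F4: a read changed (F5 1->2; A3 -1->2) — executes, giving 0.
  G12: a read changed (F5 1->2; F3 1->2) — executes, giving 2.
  H1: a read changed (G12 1->2; F4 2->0) — executes, giving 2.
  E10: a read changed (H1 -1->2; A3 -1->2) — executes, giving 2.
  D6: a read changed (E10 -1->2) — executes, giving -2.
  B7: a read changed (F4 2->0; D6 1->-2) — executes, giving 0.

Demanding B7 again yields 0.
9 formula cells run: B7, C2, D6, E10, F3, F4, F5, G12, H1.
The nodes whose values change: A3, B7, C2, D6, E10, F3, F4, F5, G12, H1.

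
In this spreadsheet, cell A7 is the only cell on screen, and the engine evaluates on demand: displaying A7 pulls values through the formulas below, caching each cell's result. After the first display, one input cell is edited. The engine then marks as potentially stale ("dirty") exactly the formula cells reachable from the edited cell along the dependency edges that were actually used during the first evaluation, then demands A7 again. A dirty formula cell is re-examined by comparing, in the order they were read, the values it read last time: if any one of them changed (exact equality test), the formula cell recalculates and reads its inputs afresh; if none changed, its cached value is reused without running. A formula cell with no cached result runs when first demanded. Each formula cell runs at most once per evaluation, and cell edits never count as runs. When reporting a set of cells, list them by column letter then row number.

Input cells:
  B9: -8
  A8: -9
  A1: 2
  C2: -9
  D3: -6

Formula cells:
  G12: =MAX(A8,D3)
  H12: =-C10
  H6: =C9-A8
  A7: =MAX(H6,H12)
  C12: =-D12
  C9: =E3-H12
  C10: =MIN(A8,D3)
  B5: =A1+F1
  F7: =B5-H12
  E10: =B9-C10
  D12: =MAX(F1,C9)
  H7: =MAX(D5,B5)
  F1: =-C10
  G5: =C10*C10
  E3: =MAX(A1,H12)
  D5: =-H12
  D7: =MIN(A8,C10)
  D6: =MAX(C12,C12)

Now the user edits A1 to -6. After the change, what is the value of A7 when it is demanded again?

A7 now evaluates to 9.
The important point: E3 recomputes to an identical value, and the output ends up unchanged.

Initial pass — values computed on the first demand:
  C10 = MIN(-9, -6) = -9
  H12 = -(-9) = 9
  E3 = MAX(2, 9) = 9
  C9 = 9 - 9 = 0
  H6 = 0 - -9 = 9
  A7 = MAX(9, 9) = 9

Second demand — change propagation:
  E3: re-runs because A1 2->-6; new result 9 (unchanged).
  C9: re-examined; everything it read last time is the same (E3 unchanged, H12 unchanged) — cache 0 kept, no run.
  H6: re-examined; everything it read last time is the same (C9 unchanged, A8 unchanged) — cache 9 kept, no run.
  A7: re-examined; everything it read last time is the same (H6 unchanged, H12 unchanged) — cache 9 kept, no run.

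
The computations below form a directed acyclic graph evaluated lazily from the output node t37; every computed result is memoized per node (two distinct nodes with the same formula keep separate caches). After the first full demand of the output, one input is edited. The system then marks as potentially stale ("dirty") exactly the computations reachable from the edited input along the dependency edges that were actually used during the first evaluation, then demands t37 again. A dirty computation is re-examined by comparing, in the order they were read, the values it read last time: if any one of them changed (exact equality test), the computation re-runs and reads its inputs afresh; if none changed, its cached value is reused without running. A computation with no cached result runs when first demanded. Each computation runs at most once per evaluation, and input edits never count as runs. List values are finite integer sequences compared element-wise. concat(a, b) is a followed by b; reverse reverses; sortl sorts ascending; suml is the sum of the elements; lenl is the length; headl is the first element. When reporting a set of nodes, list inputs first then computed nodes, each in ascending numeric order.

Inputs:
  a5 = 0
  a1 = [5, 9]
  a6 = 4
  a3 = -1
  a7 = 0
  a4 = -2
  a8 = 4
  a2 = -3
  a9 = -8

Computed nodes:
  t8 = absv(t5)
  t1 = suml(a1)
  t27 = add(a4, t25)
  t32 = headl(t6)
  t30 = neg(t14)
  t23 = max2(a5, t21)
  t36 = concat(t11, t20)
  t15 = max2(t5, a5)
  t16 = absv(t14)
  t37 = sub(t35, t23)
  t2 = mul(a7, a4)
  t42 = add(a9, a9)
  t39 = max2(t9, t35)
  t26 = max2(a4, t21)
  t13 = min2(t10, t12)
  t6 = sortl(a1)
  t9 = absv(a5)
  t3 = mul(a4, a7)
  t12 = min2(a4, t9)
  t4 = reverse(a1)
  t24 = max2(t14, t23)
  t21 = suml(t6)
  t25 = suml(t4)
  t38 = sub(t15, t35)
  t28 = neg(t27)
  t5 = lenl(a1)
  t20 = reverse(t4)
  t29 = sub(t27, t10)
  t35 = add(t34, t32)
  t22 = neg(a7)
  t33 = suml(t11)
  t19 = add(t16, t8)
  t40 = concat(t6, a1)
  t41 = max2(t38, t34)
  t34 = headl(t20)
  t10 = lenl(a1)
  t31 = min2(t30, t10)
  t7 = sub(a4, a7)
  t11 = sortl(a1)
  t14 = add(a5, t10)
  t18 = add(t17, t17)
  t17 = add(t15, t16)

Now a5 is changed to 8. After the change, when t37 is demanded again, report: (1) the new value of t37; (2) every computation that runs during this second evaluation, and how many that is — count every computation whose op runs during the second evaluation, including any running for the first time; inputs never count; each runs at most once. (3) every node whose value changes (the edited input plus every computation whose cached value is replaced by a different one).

First demand of the output computes:
  t4 = reverse([5, 9]) = [9, 5]
  t6 = sortl([5, 9]) = [5, 9]
  t20 = reverse([9, 5]) = [5, 9]
  t21 = suml([5, 9]) = 14
  t23 = max2(0, 14) = 14
  t32 = headl([5, 9]) = 5
  t34 = headl([5, 9]) = 5
  t35 = add(5, 5) = 10
  t37 = sub(10, 14) = -4

After the edit, cleaning proceeds:
  t23: a read changed (a5 0->8) — executes, giving 14 — identical to its old value.
  t37: dirty, but its reads are unchanged (t35 unchanged, t23 unchanged); cached -4 stands.

Note the absorption at t23: it re-runs yet its value is the same, leaving the output's value untouched.

Demanding t37 again yields -4.
1 computations run: t23.
The nodes whose values change: a5.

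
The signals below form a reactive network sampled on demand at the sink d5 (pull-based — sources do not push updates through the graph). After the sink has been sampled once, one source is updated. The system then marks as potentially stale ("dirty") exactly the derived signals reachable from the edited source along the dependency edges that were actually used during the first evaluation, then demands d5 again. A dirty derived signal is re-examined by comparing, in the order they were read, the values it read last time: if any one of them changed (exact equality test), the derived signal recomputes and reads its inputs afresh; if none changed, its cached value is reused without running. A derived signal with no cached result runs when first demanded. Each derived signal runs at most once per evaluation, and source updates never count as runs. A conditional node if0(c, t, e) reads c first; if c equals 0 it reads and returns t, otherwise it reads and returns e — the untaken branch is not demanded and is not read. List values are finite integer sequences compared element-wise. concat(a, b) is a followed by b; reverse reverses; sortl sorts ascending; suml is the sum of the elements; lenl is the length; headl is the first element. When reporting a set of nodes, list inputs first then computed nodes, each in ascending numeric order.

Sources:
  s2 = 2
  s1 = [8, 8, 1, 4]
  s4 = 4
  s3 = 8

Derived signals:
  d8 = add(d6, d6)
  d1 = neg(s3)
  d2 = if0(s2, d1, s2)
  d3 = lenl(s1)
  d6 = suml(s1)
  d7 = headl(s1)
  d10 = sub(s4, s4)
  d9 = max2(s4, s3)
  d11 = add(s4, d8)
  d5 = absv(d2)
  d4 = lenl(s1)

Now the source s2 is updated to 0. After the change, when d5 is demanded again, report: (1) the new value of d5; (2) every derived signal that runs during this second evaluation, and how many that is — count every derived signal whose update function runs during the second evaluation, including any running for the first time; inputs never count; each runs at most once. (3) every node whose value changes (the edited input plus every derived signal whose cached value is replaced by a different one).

Initial pass — values computed on the first demand:
  d2 = if0(s2=2 -> else branch s2) = 2
  d5 = absv(2) = 2

Second demand — change propagation:
  d1: newly demanded (no cache) — executes and yields -8.
  d2: re-runs because s2 2->0; s2 2->0; new result -8.
  d5: re-runs because d2 2->-8; new result 8.

The important point: the flipped condition pulls in fresh nodes; d1 runs for the first time.

d5 now evaluates to 8.
Run set: d1, d2, d5 (3 run).
Changed values: s2, d2, d5.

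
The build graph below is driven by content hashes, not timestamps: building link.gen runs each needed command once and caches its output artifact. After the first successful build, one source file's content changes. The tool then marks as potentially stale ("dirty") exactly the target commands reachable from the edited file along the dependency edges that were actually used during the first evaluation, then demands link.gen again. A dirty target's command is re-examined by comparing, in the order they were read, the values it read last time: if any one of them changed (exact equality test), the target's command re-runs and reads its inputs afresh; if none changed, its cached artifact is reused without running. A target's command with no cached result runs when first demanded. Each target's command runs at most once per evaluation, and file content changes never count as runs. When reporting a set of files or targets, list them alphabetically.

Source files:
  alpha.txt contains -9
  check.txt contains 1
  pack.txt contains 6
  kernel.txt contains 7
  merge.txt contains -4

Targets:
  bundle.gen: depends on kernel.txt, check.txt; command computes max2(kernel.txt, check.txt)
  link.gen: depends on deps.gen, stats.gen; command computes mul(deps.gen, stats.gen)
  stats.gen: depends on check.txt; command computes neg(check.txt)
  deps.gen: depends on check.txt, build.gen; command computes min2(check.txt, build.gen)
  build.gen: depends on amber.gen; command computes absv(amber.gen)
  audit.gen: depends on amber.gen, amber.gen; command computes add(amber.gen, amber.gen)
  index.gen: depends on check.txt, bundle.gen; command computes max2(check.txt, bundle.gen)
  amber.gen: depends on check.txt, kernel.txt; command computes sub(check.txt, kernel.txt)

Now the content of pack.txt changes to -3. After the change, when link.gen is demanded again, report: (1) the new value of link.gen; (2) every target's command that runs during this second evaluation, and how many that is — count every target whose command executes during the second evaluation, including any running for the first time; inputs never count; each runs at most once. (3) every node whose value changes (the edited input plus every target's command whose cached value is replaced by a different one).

link.gen now evaluates to -1.
Run set: none (0 run).
Changed values: pack.txt.
The important point: nothing the output needs ever reads pack.txt, so the edit is invisible to it.

Initial pass — values computed on the first demand:
  amber.gen = sub(1, 7) = -6
  build.gen = absv(-6) = 6
  deps.gen = min2(1, 6) = 1
  stats.gen = neg(1) = -1
  link.gen = mul(1, -1) = -1

Second demand — change propagation:
  no demanded computation ever read pack.txt, so the edit dirties nothing and nothing runs.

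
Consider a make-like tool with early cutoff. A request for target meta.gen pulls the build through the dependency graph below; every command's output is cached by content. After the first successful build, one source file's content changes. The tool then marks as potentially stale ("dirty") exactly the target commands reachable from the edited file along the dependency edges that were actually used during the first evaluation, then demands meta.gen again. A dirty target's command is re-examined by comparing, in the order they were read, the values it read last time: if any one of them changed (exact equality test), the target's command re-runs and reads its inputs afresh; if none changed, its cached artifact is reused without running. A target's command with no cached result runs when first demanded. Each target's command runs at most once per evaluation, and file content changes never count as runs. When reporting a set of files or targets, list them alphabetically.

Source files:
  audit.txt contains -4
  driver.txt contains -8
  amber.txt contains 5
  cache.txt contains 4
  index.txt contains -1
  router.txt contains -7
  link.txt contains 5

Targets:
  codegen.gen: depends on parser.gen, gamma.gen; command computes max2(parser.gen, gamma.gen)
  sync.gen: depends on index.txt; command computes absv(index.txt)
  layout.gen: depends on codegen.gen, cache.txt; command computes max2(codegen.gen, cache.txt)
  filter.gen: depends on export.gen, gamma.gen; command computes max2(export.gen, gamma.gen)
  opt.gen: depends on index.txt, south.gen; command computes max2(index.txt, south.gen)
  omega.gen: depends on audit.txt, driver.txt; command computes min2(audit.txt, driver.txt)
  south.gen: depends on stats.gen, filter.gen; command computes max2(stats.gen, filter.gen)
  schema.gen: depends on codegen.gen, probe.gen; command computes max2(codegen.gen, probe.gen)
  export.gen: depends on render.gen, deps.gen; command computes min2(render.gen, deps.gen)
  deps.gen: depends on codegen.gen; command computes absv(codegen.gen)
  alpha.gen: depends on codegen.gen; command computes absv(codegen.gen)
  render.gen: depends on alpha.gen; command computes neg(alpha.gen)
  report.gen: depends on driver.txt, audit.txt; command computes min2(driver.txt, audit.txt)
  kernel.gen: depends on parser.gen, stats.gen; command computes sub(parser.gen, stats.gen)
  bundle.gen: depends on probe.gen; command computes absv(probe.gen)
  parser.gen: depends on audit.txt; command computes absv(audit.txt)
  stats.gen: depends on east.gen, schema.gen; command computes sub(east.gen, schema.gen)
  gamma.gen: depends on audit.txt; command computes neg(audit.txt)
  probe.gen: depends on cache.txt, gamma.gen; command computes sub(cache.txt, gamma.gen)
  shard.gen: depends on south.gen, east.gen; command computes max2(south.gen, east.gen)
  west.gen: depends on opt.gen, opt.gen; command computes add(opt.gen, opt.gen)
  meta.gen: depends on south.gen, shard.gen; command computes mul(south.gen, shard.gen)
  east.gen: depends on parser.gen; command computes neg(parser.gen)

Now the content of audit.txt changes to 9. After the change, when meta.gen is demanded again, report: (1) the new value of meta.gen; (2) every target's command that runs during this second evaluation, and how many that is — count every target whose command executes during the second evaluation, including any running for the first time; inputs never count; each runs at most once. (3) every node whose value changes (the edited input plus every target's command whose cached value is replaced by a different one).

Demanding meta.gen again yields 81.
15 target commands run: alpha.gen, codegen.gen, deps.gen, east.gen, export.gen, filter.gen, gamma.gen, meta.gen, parser.gen, probe.gen, render.gen, schema.gen, shard.gen, south.gen, stats.gen.
The nodes whose values change: alpha.gen, audit.txt, codegen.gen, deps.gen, east.gen, export.gen, filter.gen, gamma.gen, meta.gen, parser.gen, probe.gen, render.gen, schema.gen, shard.gen, south.gen, stats.gen.

First demand of the output computes:
  gamma.gen = neg(-4) = 4
  parser.gen = absv(-4) = 4
  codegen.gen = max2(4, 4) = 4
  alpha.gen = absv(4) = 4
  deps.gen = absv(4) = 4
  east.gen = neg(4) = -4
  probe.gen = sub(4, 4) = 0
  render.gen = neg(4) = -4
  export.gen = min2(-4, 4) = -4
  filter.gen = max2(-4, 4) = 4
  schema.gen = max2(4, 0) = 4
  stats.gen = sub(-4, 4) = -8
  south.gen = max2(-8, 4) = 4
  shard.gen = max2(4, -4) = 4
  meta.gen = mul(4, 4) = 16

After the edit, cleaning proceeds:
  gamma.gen: a read changed (audit.txt -4->9) — executes, giving -9.
  parser.gen: a read changed (audit.txt -4->9) — executes, giving 9.
  codegen.gen: a read changed (parser.gen 4->9; gamma.gen 4->-9) — executes, giving 9.
  alpha.gen: a read changed (codegen.gen 4->9) — executes, giving 9.
  deps.gen: a read changed (codegen.gen 4->9) — executes, giving 9.
  east.gen: a read changed (parser.gen 4->9) — executes, giving -9.
  probe.gen: a read changed (gamma.gen 4->-9) — executes, giving 13.
  render.gen: a read changed (alpha.gen 4->9) — executes, giving -9.
  export.gen: a read changed (render.gen -4->-9; deps.gen 4->9) — executes, giving -9.
  filter.gen: a read changed (export.gen -4->-9; gamma.gen 4->-9) — executes, giving -9.
  schema.gen: a read changed (codegen.gen 4->9; probe.gen 0->13) — executes, giving 13.
  stats.gen: a read changed (east.gen -4->-9; schema.gen 4->13) — executes, giving -22.
  south.gen: a read changed (stats.gen -8->-22; filter.gen 4->-9) — executes, giving -9.
  shard.gen: a read changed (south.gen 4->-9; east.gen -4->-9) — executes, giving -9.
  meta.gen: a read changed (south.gen 4->-9; shard.gen 4->-9) — executes, giving 81.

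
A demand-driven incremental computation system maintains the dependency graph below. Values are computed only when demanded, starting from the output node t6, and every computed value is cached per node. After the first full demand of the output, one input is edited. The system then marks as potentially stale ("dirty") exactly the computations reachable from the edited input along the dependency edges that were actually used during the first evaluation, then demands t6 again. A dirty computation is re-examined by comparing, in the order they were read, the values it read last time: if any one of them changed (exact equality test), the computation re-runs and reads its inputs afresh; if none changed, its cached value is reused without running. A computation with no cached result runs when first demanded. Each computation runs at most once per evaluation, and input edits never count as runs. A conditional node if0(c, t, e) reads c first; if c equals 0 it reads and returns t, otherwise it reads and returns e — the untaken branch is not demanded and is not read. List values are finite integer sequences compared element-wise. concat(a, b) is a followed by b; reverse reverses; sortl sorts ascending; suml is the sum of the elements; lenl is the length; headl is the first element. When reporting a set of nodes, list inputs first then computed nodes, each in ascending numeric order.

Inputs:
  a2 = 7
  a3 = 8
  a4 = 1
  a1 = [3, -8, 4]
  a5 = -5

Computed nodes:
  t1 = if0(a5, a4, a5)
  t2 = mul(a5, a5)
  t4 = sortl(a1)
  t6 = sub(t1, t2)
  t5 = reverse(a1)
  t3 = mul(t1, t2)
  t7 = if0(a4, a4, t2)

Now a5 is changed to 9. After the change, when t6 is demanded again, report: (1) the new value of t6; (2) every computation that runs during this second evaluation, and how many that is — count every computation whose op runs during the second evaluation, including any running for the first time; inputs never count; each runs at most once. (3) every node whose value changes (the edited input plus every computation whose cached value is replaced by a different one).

New value of t6: -72.
Computations that run: t1, t2, t6 — 3 in total.
Values that change: a5, t1, t2, t6.

First evaluation (everything demanded from the output):
  t1 = if0(a5=-5 -> else branch a5) = -5
  t2 = mul(-5, -5) = 25
  t6 = sub(-5, 25) = -30

Propagation after the edit:
  t1: runs — a5 -5->9; a5 -5->9; result 9.
  t2: runs — a5 -5->9; a5 -5->9; result 81.
  t6: runs — t1 -5->9; t2 25->81; result -72.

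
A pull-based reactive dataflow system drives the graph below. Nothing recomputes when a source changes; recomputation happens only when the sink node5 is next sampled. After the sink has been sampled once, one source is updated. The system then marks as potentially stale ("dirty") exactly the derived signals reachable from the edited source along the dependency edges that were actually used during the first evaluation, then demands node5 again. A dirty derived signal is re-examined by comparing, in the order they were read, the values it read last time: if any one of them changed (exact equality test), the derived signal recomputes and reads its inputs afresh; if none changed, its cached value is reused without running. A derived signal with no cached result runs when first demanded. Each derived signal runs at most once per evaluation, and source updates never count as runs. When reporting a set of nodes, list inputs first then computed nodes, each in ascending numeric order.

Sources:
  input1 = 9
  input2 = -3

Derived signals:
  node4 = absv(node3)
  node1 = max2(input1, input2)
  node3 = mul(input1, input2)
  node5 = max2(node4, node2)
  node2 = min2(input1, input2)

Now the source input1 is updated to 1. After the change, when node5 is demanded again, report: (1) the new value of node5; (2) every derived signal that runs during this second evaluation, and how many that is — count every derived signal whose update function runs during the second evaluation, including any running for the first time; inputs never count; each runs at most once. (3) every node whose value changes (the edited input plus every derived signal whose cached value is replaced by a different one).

First evaluation (everything demanded from the output):
  node2 = min2(9, -3) = -3
  node3 = mul(9, -3) = -27
  node4 = absv(-27) = 27
  node5 = max2(27, -3) = 27

Propagation after the edit:
  node2: runs — input1 9->1; result -3 (same value as before).
  node3: runs — input1 9->1; result -3.
  node4: runs — node3 -27->-3; result 3.
  node5: runs — node4 27->3; result 3.

New value of node5: 3.
Derived signals that run: node2, node3, node4, node5 — 4 in total.
Values that change: input1, node3, node4, node5.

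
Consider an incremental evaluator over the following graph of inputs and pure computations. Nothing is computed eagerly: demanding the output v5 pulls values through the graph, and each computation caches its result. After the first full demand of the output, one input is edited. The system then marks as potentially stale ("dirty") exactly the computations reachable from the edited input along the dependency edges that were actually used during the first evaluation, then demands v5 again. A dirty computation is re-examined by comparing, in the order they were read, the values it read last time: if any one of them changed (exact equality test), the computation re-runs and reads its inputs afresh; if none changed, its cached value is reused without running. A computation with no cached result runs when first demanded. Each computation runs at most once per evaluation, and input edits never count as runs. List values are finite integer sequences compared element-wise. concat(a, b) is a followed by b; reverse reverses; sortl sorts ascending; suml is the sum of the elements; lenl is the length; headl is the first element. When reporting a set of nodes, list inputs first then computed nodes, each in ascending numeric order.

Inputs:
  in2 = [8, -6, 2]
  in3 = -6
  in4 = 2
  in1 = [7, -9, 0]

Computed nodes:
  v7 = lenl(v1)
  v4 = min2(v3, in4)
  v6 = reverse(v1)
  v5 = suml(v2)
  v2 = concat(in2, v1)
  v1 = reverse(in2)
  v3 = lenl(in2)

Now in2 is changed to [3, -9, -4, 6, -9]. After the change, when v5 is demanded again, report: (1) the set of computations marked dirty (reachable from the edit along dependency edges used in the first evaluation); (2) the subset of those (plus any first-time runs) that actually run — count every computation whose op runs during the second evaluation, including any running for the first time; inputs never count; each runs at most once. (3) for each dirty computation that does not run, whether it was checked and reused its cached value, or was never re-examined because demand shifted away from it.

Initial pass — values computed on the first demand:
  v1 = reverse([8, -6, 2]) = [2, -6, 8]
  v2 = concat([8, -6, 2], [2, -6, 8]) = [8, -6, 2, 2, -6, 8]
  v5 = suml([8, -6, 2, 2, -6, 8]) = 8

Second demand — change propagation:
  v1: re-runs because in2 [8, -6, 2]->[3, -9, -4, 6, -9]; new result [-9, 6, -4, -9, 3].
  v2: re-runs because in2 [8, -6, 2]->[3, -9, -4, 6, -9]; v1 [2, -6, 8]->[-9, 6, -4, -9, 3]; new result [3, -9, -4, 6, -9, -9, 6, -4, -9, 3].
  v5: re-runs because v2 [8, -6, 2, 2, -6, 8]->[3, -9, -4, 6, -9, -9, 6, -4, -9, 3]; new result -26.

Dirty set: v1, v2, v5.
Run set: v1, v2, v5 (3 run).
All dirty computations ended up running.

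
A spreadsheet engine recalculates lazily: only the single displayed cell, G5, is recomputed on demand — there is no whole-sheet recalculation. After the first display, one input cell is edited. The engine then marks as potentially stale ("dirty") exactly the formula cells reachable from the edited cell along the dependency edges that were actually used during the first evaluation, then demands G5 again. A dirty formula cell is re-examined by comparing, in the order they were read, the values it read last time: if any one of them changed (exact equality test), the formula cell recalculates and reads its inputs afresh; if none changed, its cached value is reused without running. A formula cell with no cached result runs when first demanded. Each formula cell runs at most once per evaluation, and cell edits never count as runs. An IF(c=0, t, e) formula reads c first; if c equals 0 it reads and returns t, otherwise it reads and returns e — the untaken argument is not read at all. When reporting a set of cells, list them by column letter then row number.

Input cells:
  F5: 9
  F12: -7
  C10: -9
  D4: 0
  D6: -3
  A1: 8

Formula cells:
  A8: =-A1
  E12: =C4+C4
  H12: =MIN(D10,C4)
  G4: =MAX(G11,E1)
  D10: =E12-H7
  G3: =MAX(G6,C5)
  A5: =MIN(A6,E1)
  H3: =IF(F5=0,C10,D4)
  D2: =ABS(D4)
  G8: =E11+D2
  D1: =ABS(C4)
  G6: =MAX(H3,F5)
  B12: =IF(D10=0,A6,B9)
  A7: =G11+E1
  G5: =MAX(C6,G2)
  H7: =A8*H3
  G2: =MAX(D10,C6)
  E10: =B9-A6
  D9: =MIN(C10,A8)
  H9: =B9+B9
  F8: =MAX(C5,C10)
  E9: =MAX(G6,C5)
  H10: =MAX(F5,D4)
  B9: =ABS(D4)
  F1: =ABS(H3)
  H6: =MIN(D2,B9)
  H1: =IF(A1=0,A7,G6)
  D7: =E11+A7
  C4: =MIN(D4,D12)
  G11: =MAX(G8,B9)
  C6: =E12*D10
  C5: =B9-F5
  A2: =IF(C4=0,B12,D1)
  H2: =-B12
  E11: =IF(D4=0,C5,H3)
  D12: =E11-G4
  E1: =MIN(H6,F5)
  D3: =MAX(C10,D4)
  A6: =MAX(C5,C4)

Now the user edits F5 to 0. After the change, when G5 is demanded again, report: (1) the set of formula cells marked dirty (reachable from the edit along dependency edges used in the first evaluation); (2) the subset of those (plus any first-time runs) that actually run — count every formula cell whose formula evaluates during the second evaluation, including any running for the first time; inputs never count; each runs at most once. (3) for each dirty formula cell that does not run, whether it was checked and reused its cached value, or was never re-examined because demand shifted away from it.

First evaluation (everything demanded from the output):
  A8 = -(8) = -8
  B9 = ABS(0) = 0
  C5 = 0 - 9 = -9
  D2 = ABS(0) = 0
  H3 = IF(F5=0: F5=9 -> else branch D4) = 0
  E11 = IF(D4=0: D4=0 -> then branch C5) = -9
  G8 = -9 + 0 = -9
  G11 = MAX(-9, 0) = 0
  H6 = MIN(0, 0) = 0
  E1 = MIN(0, 9) = 0
  G4 = MAX(0, 0) = 0
  D12 = -9 - 0 = -9
  C4 = MIN(0, -9) = -9
  E12 = -9 + -9 = -18
  H7 = -8 * 0 = 0
  D10 = -18 - 0 = -18
  C6 = -18 * -18 = 324
  G2 = MAX(-18, 324) = 324
  G5 = MAX(324, 324) = 324

Propagation after the edit:
  C5: runs — F5 9->0; result 0.
  E1: runs — F5 9->0; result 0 (same value as before).
  H3: runs — F5 9->0; result -9.
  E11: runs — C5 -9->0; result 0.
  G8: runs — E11 -9->0; result 0.
  G11: runs — G8 -9->0; result 0 (same value as before).
  G4: checked — values it read are unchanged (G11 unchanged, E1 unchanged); reused cached 0 without running.
  D12: runs — E11 -9->0; result 0.
  C4: runs — D12 -9->0; result 0.
  E12: runs — C4 -9->0; C4 -9->0; result 0.
  H7: runs — H3 0->-9; result 72.
  D10: runs — E12 -18->0; H7 0->72; result -72.
  C6: runs — E12 -18->0; D10 -18->-72; result 0.
  G2: runs — D10 -18->-72; C6 324->0; result 0.
  G5: runs — C6 324->0; G2 324->0; result 0.

Key observation: the cutoff stops propagation at G4 — its inputs' values are unchanged, so it reuses its cache.

Marked dirty: C4, C5, C6, D10, D12, E1, E11, E12, G2, G4, G5, G8, G11, H3, H7.
Formula cells that run: C4, C5, C6, D10, D12, E1, E11, E12, G2, G5, G8, G11, H3, H7 — 14 in total.
Checked but reused from cache: G4.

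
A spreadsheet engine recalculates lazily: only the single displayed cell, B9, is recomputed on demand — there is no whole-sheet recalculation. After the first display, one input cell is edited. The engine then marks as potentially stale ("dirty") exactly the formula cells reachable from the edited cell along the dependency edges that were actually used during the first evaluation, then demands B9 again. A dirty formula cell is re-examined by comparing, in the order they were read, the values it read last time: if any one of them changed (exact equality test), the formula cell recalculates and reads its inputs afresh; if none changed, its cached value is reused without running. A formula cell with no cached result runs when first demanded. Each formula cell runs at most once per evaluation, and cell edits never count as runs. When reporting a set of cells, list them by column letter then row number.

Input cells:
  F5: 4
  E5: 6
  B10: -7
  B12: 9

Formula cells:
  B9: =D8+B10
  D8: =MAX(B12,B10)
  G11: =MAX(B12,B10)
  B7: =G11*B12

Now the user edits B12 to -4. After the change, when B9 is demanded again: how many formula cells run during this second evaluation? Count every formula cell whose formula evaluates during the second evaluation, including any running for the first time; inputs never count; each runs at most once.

Formula cells that run: B9, D8 — 2 in total.

First evaluation (everything demanded from the output):
  D8 = MAX(9, -7) = 9
  B9 = 9 + -7 = 2

Propagation after the edit:
  D8: runs — B12 9->-4; result -4.
  B9: runs — D8 9->-4; result -11.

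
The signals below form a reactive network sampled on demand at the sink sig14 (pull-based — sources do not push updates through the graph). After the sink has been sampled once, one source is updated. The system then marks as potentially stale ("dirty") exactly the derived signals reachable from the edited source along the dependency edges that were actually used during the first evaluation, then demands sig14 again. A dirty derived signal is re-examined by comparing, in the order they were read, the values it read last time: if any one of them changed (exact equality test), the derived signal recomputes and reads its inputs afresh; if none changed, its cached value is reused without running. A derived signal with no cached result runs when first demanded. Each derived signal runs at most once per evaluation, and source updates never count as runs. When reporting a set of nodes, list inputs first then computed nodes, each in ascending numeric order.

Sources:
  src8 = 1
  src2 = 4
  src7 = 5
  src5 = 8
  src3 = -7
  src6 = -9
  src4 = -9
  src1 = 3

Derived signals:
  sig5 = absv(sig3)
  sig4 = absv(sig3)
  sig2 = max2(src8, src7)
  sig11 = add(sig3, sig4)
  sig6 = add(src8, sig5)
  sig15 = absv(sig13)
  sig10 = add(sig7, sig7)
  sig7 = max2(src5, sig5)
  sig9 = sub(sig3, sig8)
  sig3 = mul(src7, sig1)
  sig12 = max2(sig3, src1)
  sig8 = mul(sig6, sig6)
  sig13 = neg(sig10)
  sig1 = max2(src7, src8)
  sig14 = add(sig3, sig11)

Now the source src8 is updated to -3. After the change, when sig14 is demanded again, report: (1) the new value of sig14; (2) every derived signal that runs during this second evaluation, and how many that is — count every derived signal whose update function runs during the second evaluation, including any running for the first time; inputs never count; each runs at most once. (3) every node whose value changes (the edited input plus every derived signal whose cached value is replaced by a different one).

sig14 now evaluates to 75.
Run set: sig1 (1 run).
Changed values: src8.
The important point: sig1 recomputes to an identical value, and the output ends up unchanged.

Initial pass — values computed on the first demand:
  sig1 = max2(5, 1) = 5
  sig3 = mul(5, 5) = 25
  sig4 = absv(25) = 25
  sig11 = add(25, 25) = 50
  sig14 = add(25, 50) = 75

Second demand — change propagation:
  sig1: re-runs because src8 1->-3; new result 5 (unchanged).
  sig3: re-examined; everything it read last time is the same (src7 unchanged, sig1 unchanged) — cache 25 kept, no run.
  sig4: re-examined; everything it read last time is the same (sig3 unchanged) — cache 25 kept, no run.
  sig11: re-examined; everything it read last time is the same (sig3 unchanged, sig4 unchanged) — cache 50 kept, no run.
  sig14: re-examined; everything it read last time is the same (sig3 unchanged, sig11 unchanged) — cache 75 kept, no run.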